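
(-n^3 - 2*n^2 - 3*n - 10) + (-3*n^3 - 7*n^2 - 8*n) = -4*n^3 - 9*n^2 - 11*n - 10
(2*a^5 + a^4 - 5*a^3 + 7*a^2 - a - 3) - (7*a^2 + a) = 2*a^5 + a^4 - 5*a^3 - 2*a - 3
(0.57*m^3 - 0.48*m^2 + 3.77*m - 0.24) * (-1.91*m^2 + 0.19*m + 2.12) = -1.0887*m^5 + 1.0251*m^4 - 6.0835*m^3 + 0.1571*m^2 + 7.9468*m - 0.5088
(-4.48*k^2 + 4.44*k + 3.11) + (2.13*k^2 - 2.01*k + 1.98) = -2.35*k^2 + 2.43*k + 5.09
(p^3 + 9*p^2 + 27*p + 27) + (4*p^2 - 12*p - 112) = p^3 + 13*p^2 + 15*p - 85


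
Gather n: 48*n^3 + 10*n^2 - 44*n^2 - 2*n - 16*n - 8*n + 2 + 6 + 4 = 48*n^3 - 34*n^2 - 26*n + 12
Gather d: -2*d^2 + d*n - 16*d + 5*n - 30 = -2*d^2 + d*(n - 16) + 5*n - 30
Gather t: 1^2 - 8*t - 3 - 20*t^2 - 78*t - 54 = -20*t^2 - 86*t - 56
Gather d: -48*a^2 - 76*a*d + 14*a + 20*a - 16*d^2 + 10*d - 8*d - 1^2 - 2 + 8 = -48*a^2 + 34*a - 16*d^2 + d*(2 - 76*a) + 5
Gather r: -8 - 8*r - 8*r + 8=-16*r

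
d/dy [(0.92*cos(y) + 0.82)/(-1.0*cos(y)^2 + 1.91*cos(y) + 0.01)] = (-0.92*cos(y)^2 - 1.64*cos(y) + 1.557)*sin(y)/(1.0*cos(y)^4 - 3.82*cos(y)^3 + 3.6281*cos(y)^2 + 0.0382*cos(y) + 0.0001)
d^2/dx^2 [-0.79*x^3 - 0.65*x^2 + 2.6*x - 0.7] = -4.74*x - 1.3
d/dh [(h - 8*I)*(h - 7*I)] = 2*h - 15*I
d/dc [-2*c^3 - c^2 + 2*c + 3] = -6*c^2 - 2*c + 2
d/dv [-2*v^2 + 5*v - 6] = 5 - 4*v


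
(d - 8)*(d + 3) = d^2 - 5*d - 24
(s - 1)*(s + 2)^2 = s^3 + 3*s^2 - 4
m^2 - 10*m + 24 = (m - 6)*(m - 4)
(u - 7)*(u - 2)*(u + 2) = u^3 - 7*u^2 - 4*u + 28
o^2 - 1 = (o - 1)*(o + 1)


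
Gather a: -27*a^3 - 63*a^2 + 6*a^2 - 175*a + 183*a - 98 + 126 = -27*a^3 - 57*a^2 + 8*a + 28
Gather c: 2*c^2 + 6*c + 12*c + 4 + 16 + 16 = 2*c^2 + 18*c + 36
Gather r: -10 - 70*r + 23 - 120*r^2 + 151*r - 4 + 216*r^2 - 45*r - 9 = 96*r^2 + 36*r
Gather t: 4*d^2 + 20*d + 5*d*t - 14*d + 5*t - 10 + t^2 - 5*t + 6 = 4*d^2 + 5*d*t + 6*d + t^2 - 4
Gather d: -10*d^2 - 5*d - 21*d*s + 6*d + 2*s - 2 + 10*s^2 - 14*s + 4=-10*d^2 + d*(1 - 21*s) + 10*s^2 - 12*s + 2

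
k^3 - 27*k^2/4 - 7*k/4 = k*(k - 7)*(k + 1/4)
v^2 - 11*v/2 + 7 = (v - 7/2)*(v - 2)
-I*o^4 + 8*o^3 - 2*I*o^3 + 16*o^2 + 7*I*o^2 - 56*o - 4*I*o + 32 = (o - 1)*(o + 4)*(o + 8*I)*(-I*o + I)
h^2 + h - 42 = (h - 6)*(h + 7)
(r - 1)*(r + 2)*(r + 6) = r^3 + 7*r^2 + 4*r - 12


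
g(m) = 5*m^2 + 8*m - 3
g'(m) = 10*m + 8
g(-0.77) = -6.20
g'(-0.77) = 0.30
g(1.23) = 14.40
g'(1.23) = 20.30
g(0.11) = -2.06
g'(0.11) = 9.10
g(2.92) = 62.99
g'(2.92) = 37.20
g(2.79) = 58.24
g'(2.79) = 35.90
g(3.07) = 68.68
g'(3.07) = 38.70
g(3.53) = 87.54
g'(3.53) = 43.30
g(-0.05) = -3.39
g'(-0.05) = 7.50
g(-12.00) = 621.00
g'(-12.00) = -112.00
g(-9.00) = 330.00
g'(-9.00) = -82.00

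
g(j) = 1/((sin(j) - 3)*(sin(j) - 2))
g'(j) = -cos(j)/((sin(j) - 3)*(sin(j) - 2)^2) - cos(j)/((sin(j) - 3)^2*(sin(j) - 2)) = (5 - 2*sin(j))*cos(j)/((sin(j) - 3)^2*(sin(j) - 2)^2)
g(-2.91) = 0.14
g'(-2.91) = -0.10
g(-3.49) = 0.23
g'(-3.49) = -0.21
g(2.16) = 0.39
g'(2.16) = -0.29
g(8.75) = 0.31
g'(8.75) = -0.27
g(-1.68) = 0.08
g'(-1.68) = -0.01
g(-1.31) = 0.09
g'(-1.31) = 0.01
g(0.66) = 0.30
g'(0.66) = 0.27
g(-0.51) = 0.12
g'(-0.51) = 0.07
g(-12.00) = 0.28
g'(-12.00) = 0.25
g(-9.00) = 0.12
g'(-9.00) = -0.08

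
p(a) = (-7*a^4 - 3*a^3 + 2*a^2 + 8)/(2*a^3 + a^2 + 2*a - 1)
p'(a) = (-6*a^2 - 2*a - 2)*(-7*a^4 - 3*a^3 + 2*a^2 + 8)/(2*a^3 + a^2 + 2*a - 1)^2 + (-28*a^3 - 9*a^2 + 4*a)/(2*a^3 + a^2 + 2*a - 1)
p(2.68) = -7.92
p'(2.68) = -3.86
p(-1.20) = -0.29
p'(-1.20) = -6.09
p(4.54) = -14.85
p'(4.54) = -3.64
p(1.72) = -4.02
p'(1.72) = -4.43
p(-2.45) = 6.42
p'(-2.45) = -4.62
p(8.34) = -28.47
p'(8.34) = -3.55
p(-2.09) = 4.69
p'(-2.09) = -5.00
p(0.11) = -10.48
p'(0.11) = -31.78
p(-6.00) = 20.40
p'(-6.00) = -3.66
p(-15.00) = 52.44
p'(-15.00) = -3.52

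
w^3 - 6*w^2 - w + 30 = (w - 5)*(w - 3)*(w + 2)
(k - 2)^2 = k^2 - 4*k + 4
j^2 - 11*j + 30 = (j - 6)*(j - 5)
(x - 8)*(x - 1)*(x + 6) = x^3 - 3*x^2 - 46*x + 48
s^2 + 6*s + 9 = (s + 3)^2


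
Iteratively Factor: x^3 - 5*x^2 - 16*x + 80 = (x - 4)*(x^2 - x - 20) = (x - 4)*(x + 4)*(x - 5)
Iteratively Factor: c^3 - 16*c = (c)*(c^2 - 16) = c*(c - 4)*(c + 4)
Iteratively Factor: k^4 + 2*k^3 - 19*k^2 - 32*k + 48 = (k + 3)*(k^3 - k^2 - 16*k + 16) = (k + 3)*(k + 4)*(k^2 - 5*k + 4) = (k - 4)*(k + 3)*(k + 4)*(k - 1)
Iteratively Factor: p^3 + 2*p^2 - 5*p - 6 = (p + 3)*(p^2 - p - 2) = (p - 2)*(p + 3)*(p + 1)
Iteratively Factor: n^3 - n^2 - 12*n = (n)*(n^2 - n - 12) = n*(n - 4)*(n + 3)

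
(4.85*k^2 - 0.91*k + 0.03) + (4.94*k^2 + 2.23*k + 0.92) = 9.79*k^2 + 1.32*k + 0.95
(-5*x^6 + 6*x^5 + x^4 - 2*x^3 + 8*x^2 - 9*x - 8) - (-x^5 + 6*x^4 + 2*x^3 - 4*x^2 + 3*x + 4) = -5*x^6 + 7*x^5 - 5*x^4 - 4*x^3 + 12*x^2 - 12*x - 12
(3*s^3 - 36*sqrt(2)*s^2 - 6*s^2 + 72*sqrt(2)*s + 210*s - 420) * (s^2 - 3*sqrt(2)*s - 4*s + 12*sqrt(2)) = 3*s^5 - 45*sqrt(2)*s^4 - 18*s^4 + 270*sqrt(2)*s^3 + 450*s^3 - 2556*s^2 - 990*sqrt(2)*s^2 + 3408*s + 3780*sqrt(2)*s - 5040*sqrt(2)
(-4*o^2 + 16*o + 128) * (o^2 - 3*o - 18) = -4*o^4 + 28*o^3 + 152*o^2 - 672*o - 2304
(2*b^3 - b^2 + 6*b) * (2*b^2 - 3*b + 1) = 4*b^5 - 8*b^4 + 17*b^3 - 19*b^2 + 6*b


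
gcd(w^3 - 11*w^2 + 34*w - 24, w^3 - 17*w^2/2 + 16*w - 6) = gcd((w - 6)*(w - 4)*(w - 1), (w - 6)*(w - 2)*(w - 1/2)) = w - 6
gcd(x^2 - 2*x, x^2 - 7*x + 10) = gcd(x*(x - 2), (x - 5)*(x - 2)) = x - 2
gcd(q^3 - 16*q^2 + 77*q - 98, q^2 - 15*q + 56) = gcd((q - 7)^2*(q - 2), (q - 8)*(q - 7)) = q - 7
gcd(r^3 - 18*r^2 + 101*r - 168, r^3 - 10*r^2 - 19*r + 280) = r^2 - 15*r + 56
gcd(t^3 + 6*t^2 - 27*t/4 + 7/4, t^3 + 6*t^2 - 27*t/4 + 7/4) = t^3 + 6*t^2 - 27*t/4 + 7/4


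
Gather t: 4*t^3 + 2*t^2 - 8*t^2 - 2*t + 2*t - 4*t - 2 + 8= 4*t^3 - 6*t^2 - 4*t + 6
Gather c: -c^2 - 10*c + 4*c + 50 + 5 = -c^2 - 6*c + 55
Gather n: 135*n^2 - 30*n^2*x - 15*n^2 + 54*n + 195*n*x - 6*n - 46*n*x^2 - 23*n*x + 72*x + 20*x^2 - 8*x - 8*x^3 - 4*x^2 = n^2*(120 - 30*x) + n*(-46*x^2 + 172*x + 48) - 8*x^3 + 16*x^2 + 64*x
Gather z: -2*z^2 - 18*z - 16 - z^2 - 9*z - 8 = -3*z^2 - 27*z - 24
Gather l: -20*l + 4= 4 - 20*l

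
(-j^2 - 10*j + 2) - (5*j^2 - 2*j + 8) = -6*j^2 - 8*j - 6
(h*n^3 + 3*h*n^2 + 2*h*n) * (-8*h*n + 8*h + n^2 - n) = -8*h^2*n^4 - 16*h^2*n^3 + 8*h^2*n^2 + 16*h^2*n + h*n^5 + 2*h*n^4 - h*n^3 - 2*h*n^2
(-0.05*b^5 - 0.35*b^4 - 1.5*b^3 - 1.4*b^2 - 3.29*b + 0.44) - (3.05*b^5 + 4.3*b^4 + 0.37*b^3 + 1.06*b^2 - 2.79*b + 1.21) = -3.1*b^5 - 4.65*b^4 - 1.87*b^3 - 2.46*b^2 - 0.5*b - 0.77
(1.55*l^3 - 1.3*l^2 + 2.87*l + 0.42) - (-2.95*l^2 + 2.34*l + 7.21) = 1.55*l^3 + 1.65*l^2 + 0.53*l - 6.79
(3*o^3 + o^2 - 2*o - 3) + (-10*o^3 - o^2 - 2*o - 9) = -7*o^3 - 4*o - 12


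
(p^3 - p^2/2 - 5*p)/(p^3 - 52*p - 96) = p*(2*p - 5)/(2*(p^2 - 2*p - 48))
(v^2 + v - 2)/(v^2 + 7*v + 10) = (v - 1)/(v + 5)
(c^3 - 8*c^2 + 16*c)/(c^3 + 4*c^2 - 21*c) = (c^2 - 8*c + 16)/(c^2 + 4*c - 21)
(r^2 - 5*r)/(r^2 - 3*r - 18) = r*(5 - r)/(-r^2 + 3*r + 18)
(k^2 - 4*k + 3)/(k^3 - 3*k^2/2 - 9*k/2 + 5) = 2*(k - 3)/(2*k^2 - k - 10)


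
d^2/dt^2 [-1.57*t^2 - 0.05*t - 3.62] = -3.14000000000000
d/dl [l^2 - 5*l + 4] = 2*l - 5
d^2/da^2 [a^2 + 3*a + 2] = 2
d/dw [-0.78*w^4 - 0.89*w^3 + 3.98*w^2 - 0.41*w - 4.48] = -3.12*w^3 - 2.67*w^2 + 7.96*w - 0.41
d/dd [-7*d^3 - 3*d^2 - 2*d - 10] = -21*d^2 - 6*d - 2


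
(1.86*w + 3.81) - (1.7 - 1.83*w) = 3.69*w + 2.11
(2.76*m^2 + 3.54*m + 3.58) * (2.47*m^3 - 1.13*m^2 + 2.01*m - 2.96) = 6.8172*m^5 + 5.625*m^4 + 10.39*m^3 - 5.0996*m^2 - 3.2826*m - 10.5968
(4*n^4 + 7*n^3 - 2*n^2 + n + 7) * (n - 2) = 4*n^5 - n^4 - 16*n^3 + 5*n^2 + 5*n - 14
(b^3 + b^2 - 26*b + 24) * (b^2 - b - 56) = b^5 - 83*b^3 - 6*b^2 + 1432*b - 1344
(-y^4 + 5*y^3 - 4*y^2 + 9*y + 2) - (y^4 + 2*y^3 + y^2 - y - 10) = -2*y^4 + 3*y^3 - 5*y^2 + 10*y + 12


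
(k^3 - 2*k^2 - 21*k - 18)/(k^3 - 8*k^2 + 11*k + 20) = (k^2 - 3*k - 18)/(k^2 - 9*k + 20)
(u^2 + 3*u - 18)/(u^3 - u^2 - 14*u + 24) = (u + 6)/(u^2 + 2*u - 8)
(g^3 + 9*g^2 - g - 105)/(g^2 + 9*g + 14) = (g^2 + 2*g - 15)/(g + 2)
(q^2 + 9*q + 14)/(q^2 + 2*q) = (q + 7)/q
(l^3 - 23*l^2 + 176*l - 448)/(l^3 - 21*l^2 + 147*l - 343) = (l^2 - 16*l + 64)/(l^2 - 14*l + 49)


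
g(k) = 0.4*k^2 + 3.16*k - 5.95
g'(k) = 0.8*k + 3.16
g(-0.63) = -7.78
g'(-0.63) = 2.66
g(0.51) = -4.23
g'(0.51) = 3.57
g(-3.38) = -12.06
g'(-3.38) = 0.46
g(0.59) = -3.95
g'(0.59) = 3.63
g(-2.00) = -10.67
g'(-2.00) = 1.56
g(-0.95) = -8.59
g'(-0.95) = 2.40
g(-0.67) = -7.89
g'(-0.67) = 2.62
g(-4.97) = -11.77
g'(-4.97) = -0.82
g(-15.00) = 36.65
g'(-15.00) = -8.84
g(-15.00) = 36.65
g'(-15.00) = -8.84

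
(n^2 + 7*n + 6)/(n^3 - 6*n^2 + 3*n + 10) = (n + 6)/(n^2 - 7*n + 10)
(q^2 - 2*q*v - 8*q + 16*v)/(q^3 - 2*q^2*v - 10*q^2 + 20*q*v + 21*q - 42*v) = (q - 8)/(q^2 - 10*q + 21)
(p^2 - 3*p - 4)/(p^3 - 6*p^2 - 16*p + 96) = (p + 1)/(p^2 - 2*p - 24)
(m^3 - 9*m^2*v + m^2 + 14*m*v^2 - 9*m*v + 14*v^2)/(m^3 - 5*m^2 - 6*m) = (m^2 - 9*m*v + 14*v^2)/(m*(m - 6))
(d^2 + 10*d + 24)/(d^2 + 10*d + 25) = (d^2 + 10*d + 24)/(d^2 + 10*d + 25)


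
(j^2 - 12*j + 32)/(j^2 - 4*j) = (j - 8)/j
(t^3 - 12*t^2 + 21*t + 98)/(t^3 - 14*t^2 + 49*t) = (t + 2)/t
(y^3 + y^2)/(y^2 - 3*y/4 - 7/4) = 4*y^2/(4*y - 7)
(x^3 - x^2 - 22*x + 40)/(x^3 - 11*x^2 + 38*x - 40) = (x + 5)/(x - 5)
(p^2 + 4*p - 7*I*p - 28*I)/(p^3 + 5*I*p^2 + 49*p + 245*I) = (p + 4)/(p^2 + 12*I*p - 35)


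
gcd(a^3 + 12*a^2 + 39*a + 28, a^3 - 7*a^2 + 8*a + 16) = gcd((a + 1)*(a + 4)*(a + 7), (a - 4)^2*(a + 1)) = a + 1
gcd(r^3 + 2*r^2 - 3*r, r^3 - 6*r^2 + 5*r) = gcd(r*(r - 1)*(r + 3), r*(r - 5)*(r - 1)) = r^2 - r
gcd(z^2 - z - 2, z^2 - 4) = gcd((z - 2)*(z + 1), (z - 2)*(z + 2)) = z - 2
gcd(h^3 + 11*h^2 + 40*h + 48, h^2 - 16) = h + 4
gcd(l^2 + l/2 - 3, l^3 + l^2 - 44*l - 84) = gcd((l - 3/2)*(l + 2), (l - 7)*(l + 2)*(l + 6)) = l + 2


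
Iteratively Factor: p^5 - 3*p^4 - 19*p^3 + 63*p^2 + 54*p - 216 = (p + 4)*(p^4 - 7*p^3 + 9*p^2 + 27*p - 54) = (p - 3)*(p + 4)*(p^3 - 4*p^2 - 3*p + 18) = (p - 3)*(p + 2)*(p + 4)*(p^2 - 6*p + 9) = (p - 3)^2*(p + 2)*(p + 4)*(p - 3)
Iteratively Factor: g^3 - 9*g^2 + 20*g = (g - 5)*(g^2 - 4*g) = g*(g - 5)*(g - 4)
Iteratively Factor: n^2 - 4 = (n + 2)*(n - 2)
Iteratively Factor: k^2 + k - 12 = (k + 4)*(k - 3)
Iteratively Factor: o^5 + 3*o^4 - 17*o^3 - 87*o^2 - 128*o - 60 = (o + 2)*(o^4 + o^3 - 19*o^2 - 49*o - 30) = (o + 2)^2*(o^3 - o^2 - 17*o - 15) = (o + 1)*(o + 2)^2*(o^2 - 2*o - 15) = (o + 1)*(o + 2)^2*(o + 3)*(o - 5)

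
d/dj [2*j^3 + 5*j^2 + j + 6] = 6*j^2 + 10*j + 1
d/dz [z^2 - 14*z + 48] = 2*z - 14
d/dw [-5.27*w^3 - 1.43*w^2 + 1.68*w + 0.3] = -15.81*w^2 - 2.86*w + 1.68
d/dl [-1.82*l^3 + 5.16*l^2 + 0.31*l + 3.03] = -5.46*l^2 + 10.32*l + 0.31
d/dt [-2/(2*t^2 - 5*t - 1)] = 2*(4*t - 5)/(-2*t^2 + 5*t + 1)^2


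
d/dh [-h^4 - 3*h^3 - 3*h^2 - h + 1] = -4*h^3 - 9*h^2 - 6*h - 1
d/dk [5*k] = 5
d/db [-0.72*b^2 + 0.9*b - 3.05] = 0.9 - 1.44*b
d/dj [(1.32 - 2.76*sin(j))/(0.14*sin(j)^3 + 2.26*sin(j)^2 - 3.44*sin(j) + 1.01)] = (0.7728*sin(j)^3 + 5.6832*sin(j)^2 - 5.9664*sin(j) + 1.7532)*cos(j)/(0.0196*sin(j)^6 + 0.6328*sin(j)^5 + 4.1444*sin(j)^4 - 15.266*sin(j)^3 + 16.3988*sin(j)^2 - 6.9488*sin(j) + 1.0201)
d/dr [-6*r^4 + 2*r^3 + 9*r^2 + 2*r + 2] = -24*r^3 + 6*r^2 + 18*r + 2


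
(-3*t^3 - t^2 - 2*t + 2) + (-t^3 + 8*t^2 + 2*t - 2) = -4*t^3 + 7*t^2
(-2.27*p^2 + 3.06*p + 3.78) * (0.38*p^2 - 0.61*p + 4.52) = -0.8626*p^4 + 2.5475*p^3 - 10.6906*p^2 + 11.5254*p + 17.0856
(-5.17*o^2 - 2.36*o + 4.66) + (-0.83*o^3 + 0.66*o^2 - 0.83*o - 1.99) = -0.83*o^3 - 4.51*o^2 - 3.19*o + 2.67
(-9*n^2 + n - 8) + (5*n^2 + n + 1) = -4*n^2 + 2*n - 7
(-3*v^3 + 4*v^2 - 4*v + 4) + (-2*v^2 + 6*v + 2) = -3*v^3 + 2*v^2 + 2*v + 6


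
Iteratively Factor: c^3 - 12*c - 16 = (c - 4)*(c^2 + 4*c + 4) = (c - 4)*(c + 2)*(c + 2)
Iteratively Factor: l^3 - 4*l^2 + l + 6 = (l + 1)*(l^2 - 5*l + 6) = (l - 2)*(l + 1)*(l - 3)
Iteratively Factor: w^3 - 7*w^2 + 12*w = (w - 3)*(w^2 - 4*w) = w*(w - 3)*(w - 4)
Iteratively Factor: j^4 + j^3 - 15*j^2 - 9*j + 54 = (j + 3)*(j^3 - 2*j^2 - 9*j + 18) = (j - 3)*(j + 3)*(j^2 + j - 6) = (j - 3)*(j + 3)^2*(j - 2)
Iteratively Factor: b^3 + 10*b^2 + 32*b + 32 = (b + 4)*(b^2 + 6*b + 8) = (b + 2)*(b + 4)*(b + 4)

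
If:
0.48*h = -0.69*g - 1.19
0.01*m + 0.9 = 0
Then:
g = -0.695652173913043*h - 1.72463768115942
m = -90.00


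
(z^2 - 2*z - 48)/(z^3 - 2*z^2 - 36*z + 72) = (z - 8)/(z^2 - 8*z + 12)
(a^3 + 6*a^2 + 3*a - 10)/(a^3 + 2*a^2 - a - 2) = (a + 5)/(a + 1)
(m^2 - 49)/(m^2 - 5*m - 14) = (m + 7)/(m + 2)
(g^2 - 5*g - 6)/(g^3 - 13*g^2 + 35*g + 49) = (g - 6)/(g^2 - 14*g + 49)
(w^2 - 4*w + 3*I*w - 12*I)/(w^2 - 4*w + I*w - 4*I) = (w + 3*I)/(w + I)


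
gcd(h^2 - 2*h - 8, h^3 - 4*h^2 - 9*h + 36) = h - 4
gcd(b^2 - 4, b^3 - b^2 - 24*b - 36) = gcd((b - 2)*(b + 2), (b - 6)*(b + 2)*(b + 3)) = b + 2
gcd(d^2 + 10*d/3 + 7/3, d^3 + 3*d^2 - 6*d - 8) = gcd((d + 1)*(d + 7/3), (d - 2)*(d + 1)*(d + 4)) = d + 1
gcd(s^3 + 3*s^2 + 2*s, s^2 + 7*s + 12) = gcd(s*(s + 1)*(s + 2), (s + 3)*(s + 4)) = 1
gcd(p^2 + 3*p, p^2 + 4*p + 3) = p + 3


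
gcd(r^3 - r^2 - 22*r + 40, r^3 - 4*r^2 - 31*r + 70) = r^2 + 3*r - 10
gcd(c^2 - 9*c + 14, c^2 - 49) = c - 7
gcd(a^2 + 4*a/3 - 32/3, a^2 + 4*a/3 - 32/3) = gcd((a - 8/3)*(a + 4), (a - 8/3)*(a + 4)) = a^2 + 4*a/3 - 32/3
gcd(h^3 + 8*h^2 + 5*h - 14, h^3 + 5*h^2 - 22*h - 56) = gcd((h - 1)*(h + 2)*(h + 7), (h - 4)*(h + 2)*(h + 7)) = h^2 + 9*h + 14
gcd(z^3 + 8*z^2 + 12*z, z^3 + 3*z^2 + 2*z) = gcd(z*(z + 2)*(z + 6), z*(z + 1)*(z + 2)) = z^2 + 2*z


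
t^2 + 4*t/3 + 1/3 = (t + 1/3)*(t + 1)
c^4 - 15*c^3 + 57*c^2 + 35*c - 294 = (c - 7)^2*(c - 3)*(c + 2)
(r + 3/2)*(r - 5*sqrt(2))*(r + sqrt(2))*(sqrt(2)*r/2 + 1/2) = sqrt(2)*r^4/2 - 7*r^3/2 + 3*sqrt(2)*r^3/4 - 7*sqrt(2)*r^2 - 21*r^2/4 - 21*sqrt(2)*r/2 - 5*r - 15/2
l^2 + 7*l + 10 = (l + 2)*(l + 5)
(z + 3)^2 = z^2 + 6*z + 9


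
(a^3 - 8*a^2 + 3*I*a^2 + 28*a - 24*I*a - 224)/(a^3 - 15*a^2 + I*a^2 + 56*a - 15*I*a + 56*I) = (a^2 + 3*I*a + 28)/(a^2 + a*(-7 + I) - 7*I)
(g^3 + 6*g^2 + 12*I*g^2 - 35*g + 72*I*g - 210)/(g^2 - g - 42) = (g^2 + 12*I*g - 35)/(g - 7)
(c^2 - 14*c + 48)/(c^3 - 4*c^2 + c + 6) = (c^2 - 14*c + 48)/(c^3 - 4*c^2 + c + 6)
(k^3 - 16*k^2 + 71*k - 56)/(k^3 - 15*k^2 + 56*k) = (k - 1)/k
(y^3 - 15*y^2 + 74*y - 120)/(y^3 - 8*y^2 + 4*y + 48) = (y - 5)/(y + 2)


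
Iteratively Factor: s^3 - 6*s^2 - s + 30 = (s + 2)*(s^2 - 8*s + 15) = (s - 3)*(s + 2)*(s - 5)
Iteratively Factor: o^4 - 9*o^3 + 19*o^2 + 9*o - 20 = (o - 5)*(o^3 - 4*o^2 - o + 4) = (o - 5)*(o + 1)*(o^2 - 5*o + 4) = (o - 5)*(o - 4)*(o + 1)*(o - 1)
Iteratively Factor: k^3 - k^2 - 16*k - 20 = (k - 5)*(k^2 + 4*k + 4) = (k - 5)*(k + 2)*(k + 2)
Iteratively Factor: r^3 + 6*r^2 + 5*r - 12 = (r + 3)*(r^2 + 3*r - 4) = (r - 1)*(r + 3)*(r + 4)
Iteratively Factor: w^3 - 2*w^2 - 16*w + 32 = (w - 2)*(w^2 - 16) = (w - 4)*(w - 2)*(w + 4)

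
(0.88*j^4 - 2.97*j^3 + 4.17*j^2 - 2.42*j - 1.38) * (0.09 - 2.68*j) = -2.3584*j^5 + 8.0388*j^4 - 11.4429*j^3 + 6.8609*j^2 + 3.4806*j - 0.1242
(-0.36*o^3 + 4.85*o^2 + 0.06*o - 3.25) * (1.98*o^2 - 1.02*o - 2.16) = -0.7128*o^5 + 9.9702*o^4 - 4.0506*o^3 - 16.9722*o^2 + 3.1854*o + 7.02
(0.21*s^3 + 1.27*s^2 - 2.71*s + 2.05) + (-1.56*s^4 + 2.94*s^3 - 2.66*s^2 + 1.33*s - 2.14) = -1.56*s^4 + 3.15*s^3 - 1.39*s^2 - 1.38*s - 0.0900000000000003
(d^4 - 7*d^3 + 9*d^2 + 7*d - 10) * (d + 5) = d^5 - 2*d^4 - 26*d^3 + 52*d^2 + 25*d - 50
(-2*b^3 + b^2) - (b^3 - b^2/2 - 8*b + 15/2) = -3*b^3 + 3*b^2/2 + 8*b - 15/2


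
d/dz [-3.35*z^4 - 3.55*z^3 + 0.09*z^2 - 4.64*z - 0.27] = -13.4*z^3 - 10.65*z^2 + 0.18*z - 4.64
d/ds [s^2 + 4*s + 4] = 2*s + 4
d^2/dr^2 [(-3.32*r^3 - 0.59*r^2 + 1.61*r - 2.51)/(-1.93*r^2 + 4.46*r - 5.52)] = (1.4210854715202e-14*r^5 + 5.6843418860808e-14*r^4 + 59.5033460000001*r^3 - 472.031214*r^2 + 580.250676*r + 3.05600800000002)/(7.189057*r^6 - 49.839162*r^5 + 176.856708*r^4 - 373.806872*r^3 + 505.828512*r^2 - 407.693952*r + 168.196608)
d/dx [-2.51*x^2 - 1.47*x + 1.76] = -5.02*x - 1.47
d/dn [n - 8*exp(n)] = 1 - 8*exp(n)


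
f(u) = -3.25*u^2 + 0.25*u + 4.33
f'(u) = 0.25 - 6.5*u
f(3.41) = -32.61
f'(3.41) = -21.92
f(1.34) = -1.17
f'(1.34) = -8.46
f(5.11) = -79.26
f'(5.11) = -32.96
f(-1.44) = -2.77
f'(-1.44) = 9.61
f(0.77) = 2.60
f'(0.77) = -4.76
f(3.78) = -41.16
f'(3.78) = -24.32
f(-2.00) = -9.17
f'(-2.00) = 13.25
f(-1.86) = -7.38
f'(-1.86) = 12.34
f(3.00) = -24.17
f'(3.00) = -19.25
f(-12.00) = -466.67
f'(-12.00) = 78.25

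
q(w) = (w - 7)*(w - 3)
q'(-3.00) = -16.00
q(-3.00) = 60.00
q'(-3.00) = -16.00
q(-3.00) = 60.00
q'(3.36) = -3.28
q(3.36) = -1.31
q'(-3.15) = -16.30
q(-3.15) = 62.42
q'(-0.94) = -11.88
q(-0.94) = 31.28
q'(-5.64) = -21.28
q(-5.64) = 109.21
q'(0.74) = -8.52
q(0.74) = 14.15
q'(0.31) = -9.38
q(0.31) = 18.00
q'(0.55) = -8.90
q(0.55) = 15.80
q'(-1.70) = -13.40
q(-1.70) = 40.89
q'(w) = 2*w - 10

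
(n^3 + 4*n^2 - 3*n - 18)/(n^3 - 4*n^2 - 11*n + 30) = (n + 3)/(n - 5)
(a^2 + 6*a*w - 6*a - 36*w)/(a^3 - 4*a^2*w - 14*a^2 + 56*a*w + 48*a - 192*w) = (-a - 6*w)/(-a^2 + 4*a*w + 8*a - 32*w)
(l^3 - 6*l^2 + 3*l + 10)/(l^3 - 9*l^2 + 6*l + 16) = (l - 5)/(l - 8)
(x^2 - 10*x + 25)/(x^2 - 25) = (x - 5)/(x + 5)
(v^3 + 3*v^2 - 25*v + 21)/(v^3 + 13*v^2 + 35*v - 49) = (v - 3)/(v + 7)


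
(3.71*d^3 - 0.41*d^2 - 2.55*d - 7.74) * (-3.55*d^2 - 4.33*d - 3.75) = -13.1705*d^5 - 14.6088*d^4 - 3.0847*d^3 + 40.056*d^2 + 43.0767*d + 29.025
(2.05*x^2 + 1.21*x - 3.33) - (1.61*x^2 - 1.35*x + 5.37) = 0.44*x^2 + 2.56*x - 8.7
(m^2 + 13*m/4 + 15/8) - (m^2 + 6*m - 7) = 71/8 - 11*m/4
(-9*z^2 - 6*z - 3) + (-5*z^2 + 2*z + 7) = -14*z^2 - 4*z + 4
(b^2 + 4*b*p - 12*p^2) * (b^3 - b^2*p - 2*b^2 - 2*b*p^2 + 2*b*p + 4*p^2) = b^5 + 3*b^4*p - 2*b^4 - 18*b^3*p^2 - 6*b^3*p + 4*b^2*p^3 + 36*b^2*p^2 + 24*b*p^4 - 8*b*p^3 - 48*p^4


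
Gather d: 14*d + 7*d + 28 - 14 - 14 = 21*d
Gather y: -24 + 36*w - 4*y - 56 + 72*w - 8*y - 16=108*w - 12*y - 96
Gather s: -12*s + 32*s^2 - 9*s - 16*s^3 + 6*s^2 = -16*s^3 + 38*s^2 - 21*s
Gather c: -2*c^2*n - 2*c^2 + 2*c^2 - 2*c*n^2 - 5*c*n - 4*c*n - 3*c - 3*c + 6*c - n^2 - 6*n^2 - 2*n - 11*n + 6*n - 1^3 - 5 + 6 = -2*c^2*n + c*(-2*n^2 - 9*n) - 7*n^2 - 7*n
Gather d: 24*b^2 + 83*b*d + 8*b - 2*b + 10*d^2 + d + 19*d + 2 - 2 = 24*b^2 + 6*b + 10*d^2 + d*(83*b + 20)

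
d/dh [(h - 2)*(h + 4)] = 2*h + 2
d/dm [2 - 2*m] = -2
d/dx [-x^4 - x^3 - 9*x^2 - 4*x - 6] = -4*x^3 - 3*x^2 - 18*x - 4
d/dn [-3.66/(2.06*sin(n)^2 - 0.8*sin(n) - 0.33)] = (15.0792*sin(n) - 2.928)*cos(n)/(-2.06*sin(n)^2 + 0.8*sin(n) + 0.33)^2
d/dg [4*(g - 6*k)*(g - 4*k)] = 8*g - 40*k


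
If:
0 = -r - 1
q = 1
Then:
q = 1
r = -1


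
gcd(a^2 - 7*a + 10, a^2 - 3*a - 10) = a - 5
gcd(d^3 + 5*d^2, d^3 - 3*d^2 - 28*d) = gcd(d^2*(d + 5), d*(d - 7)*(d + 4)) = d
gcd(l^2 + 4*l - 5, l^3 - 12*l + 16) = 1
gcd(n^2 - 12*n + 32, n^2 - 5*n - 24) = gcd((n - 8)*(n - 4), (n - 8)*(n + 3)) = n - 8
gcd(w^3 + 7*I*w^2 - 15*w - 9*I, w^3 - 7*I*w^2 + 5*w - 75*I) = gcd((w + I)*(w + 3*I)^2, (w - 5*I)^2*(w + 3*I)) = w + 3*I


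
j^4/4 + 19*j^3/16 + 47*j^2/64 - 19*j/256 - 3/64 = (j/4 + 1)*(j - 1/4)*(j + 1/4)*(j + 3/4)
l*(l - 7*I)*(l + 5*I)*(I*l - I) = I*l^4 + 2*l^3 - I*l^3 - 2*l^2 + 35*I*l^2 - 35*I*l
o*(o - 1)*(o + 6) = o^3 + 5*o^2 - 6*o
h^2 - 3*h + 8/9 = (h - 8/3)*(h - 1/3)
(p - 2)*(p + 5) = p^2 + 3*p - 10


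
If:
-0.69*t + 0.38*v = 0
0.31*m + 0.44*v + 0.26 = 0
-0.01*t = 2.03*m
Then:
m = 0.00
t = -0.33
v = -0.59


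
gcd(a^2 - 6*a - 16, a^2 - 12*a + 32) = a - 8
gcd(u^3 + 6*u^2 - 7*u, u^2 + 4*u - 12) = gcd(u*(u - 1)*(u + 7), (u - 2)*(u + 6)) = 1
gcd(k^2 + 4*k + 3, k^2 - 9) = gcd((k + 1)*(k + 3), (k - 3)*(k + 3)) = k + 3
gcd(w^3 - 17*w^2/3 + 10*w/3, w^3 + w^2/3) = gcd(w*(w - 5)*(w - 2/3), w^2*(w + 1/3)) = w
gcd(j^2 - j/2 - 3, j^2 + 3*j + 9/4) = j + 3/2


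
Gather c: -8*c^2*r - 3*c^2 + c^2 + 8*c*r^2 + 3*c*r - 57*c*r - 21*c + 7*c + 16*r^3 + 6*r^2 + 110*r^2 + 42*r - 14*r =c^2*(-8*r - 2) + c*(8*r^2 - 54*r - 14) + 16*r^3 + 116*r^2 + 28*r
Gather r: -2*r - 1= -2*r - 1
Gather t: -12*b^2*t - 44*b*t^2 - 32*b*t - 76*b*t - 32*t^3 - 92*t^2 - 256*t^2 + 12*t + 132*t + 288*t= -32*t^3 + t^2*(-44*b - 348) + t*(-12*b^2 - 108*b + 432)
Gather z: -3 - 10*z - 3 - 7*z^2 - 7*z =-7*z^2 - 17*z - 6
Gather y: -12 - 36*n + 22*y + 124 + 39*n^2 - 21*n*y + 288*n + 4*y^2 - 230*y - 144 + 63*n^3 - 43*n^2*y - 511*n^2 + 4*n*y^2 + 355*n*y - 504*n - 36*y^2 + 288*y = 63*n^3 - 472*n^2 - 252*n + y^2*(4*n - 32) + y*(-43*n^2 + 334*n + 80) - 32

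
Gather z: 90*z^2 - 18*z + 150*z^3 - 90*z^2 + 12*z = 150*z^3 - 6*z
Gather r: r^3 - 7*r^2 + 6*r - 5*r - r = r^3 - 7*r^2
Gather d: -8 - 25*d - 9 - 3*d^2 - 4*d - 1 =-3*d^2 - 29*d - 18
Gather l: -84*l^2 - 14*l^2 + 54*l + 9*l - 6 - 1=-98*l^2 + 63*l - 7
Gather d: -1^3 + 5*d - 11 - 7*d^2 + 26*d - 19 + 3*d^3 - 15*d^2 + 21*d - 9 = 3*d^3 - 22*d^2 + 52*d - 40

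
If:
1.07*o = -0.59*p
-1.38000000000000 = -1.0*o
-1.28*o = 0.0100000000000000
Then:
No Solution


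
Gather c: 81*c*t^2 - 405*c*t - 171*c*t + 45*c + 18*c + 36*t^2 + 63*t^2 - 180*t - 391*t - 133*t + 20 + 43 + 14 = c*(81*t^2 - 576*t + 63) + 99*t^2 - 704*t + 77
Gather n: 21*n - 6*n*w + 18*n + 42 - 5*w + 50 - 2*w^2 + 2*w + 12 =n*(39 - 6*w) - 2*w^2 - 3*w + 104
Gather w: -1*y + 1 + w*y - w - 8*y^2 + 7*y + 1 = w*(y - 1) - 8*y^2 + 6*y + 2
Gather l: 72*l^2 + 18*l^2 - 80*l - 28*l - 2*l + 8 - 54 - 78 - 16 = 90*l^2 - 110*l - 140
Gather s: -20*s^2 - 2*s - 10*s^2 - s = -30*s^2 - 3*s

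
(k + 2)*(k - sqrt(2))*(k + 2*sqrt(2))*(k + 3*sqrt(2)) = k^4 + 2*k^3 + 4*sqrt(2)*k^3 + 2*k^2 + 8*sqrt(2)*k^2 - 12*sqrt(2)*k + 4*k - 24*sqrt(2)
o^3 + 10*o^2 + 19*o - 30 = (o - 1)*(o + 5)*(o + 6)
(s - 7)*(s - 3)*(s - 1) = s^3 - 11*s^2 + 31*s - 21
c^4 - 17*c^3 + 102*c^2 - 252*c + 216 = (c - 6)^2*(c - 3)*(c - 2)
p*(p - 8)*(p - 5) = p^3 - 13*p^2 + 40*p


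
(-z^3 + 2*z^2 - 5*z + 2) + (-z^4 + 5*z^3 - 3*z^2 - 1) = -z^4 + 4*z^3 - z^2 - 5*z + 1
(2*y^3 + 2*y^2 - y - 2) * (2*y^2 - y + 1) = 4*y^5 + 2*y^4 - 2*y^3 - y^2 + y - 2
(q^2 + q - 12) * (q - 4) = q^3 - 3*q^2 - 16*q + 48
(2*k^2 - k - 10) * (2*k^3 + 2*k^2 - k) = 4*k^5 + 2*k^4 - 24*k^3 - 19*k^2 + 10*k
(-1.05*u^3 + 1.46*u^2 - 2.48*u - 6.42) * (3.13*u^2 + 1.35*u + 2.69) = -3.2865*u^5 + 3.1523*u^4 - 8.6159*u^3 - 19.5152*u^2 - 15.3382*u - 17.2698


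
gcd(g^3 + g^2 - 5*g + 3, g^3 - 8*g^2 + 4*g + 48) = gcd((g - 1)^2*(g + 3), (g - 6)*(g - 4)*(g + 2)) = 1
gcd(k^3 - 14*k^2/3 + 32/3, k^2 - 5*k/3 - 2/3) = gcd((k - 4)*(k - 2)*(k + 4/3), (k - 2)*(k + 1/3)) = k - 2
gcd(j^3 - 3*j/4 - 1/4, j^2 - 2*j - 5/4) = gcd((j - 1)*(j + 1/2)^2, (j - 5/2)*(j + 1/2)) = j + 1/2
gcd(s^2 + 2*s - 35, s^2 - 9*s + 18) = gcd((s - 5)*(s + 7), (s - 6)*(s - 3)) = 1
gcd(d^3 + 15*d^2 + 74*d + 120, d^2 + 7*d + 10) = d + 5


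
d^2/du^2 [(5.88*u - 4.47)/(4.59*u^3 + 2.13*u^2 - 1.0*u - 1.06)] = (743.282568*u^5 - 785.170908*u^4 - 591.89724*u^3 + 344.726766*u^2 + 6.29175599999999*u - 41.590332)/(96.702579*u^9 + 134.625159*u^8 - 0.731186999999998*u^7 - 115.993161*u^6 - 62.020512*u^5 + 21.155058*u^4 + 28.018772*u^3 + 3.999804*u^2 - 3.3708*u - 1.191016)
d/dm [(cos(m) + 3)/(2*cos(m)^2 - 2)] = (cos(m)^2 + 6*cos(m) + 1)/(2*sin(m)^3)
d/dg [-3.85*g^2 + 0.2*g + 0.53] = 0.2 - 7.7*g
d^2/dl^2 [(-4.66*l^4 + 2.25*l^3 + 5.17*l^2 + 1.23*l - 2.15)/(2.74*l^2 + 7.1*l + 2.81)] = (-69.970832*l^6 - 543.93384*l^5 - 1624.738824*l^4 - 1478.034524*l^3 - 507.89484*l^2 - 201.180822*l - 151.089366)/(20.570824*l^6 + 159.91188*l^5 + 477.659268*l^4 + 685.90544*l^3 + 489.862242*l^2 + 168.18693*l + 22.188041)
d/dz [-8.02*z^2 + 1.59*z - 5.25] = 1.59 - 16.04*z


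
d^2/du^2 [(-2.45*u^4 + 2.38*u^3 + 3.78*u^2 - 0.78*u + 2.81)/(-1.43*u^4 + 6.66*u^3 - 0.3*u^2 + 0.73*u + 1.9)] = (2.8421709430404e-14*u^10 + 36.9328959999998*u^9 - 52.6846320000004*u^8 + 271.956827999999*u^7 - 500.407548*u^6 + 690.095328*u^5 - 1297.202586*u^4 + 853.619344*u^3 - 220.145988*u^2 + 168.15558*u - 35.653618)/(2.924207*u^12 - 40.857102*u^11 + 192.125934*u^10 - 317.029467*u^9 + 70.364454*u^8 + 7.75533599999998*u^7 - 246.653139*u^6 + 23.833218*u^5 - 39.97101*u^4 - 70.020217*u^3 + 0.211470000000001*u^2 - 7.9059*u - 6.859)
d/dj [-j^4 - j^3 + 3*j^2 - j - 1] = -4*j^3 - 3*j^2 + 6*j - 1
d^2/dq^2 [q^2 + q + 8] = 2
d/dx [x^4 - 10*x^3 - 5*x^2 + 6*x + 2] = 4*x^3 - 30*x^2 - 10*x + 6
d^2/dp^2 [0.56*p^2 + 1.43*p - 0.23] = 1.12000000000000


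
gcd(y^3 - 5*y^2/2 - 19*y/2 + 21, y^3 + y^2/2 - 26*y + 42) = y^2 - 11*y/2 + 7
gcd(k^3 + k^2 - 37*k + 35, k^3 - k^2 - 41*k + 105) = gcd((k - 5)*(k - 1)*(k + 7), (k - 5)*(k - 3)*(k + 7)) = k^2 + 2*k - 35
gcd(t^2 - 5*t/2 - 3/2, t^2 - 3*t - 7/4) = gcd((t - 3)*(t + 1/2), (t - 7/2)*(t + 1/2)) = t + 1/2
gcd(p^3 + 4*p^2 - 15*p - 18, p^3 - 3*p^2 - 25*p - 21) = p + 1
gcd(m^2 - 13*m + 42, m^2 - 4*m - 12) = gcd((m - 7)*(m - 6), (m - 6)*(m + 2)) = m - 6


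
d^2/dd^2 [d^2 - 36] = 2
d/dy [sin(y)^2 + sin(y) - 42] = sin(2*y) + cos(y)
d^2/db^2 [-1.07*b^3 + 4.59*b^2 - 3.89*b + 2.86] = 9.18 - 6.42*b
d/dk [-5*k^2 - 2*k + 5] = -10*k - 2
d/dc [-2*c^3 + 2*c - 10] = 2 - 6*c^2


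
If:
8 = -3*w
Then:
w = -8/3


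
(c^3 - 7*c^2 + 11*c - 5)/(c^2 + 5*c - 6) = (c^2 - 6*c + 5)/(c + 6)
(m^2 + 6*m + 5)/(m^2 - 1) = (m + 5)/(m - 1)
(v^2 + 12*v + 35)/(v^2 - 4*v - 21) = (v^2 + 12*v + 35)/(v^2 - 4*v - 21)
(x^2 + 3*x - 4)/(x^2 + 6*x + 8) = (x - 1)/(x + 2)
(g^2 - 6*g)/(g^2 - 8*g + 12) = g/(g - 2)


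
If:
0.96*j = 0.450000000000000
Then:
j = 0.47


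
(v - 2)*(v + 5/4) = v^2 - 3*v/4 - 5/2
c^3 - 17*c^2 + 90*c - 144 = (c - 8)*(c - 6)*(c - 3)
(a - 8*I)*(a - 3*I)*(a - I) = a^3 - 12*I*a^2 - 35*a + 24*I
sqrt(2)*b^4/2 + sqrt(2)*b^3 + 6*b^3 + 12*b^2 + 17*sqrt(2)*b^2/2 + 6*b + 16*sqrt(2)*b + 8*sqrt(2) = (b/2 + 1/2)*(b + 2*sqrt(2))*(b + 4*sqrt(2))*(sqrt(2)*b + sqrt(2))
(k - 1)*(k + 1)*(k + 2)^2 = k^4 + 4*k^3 + 3*k^2 - 4*k - 4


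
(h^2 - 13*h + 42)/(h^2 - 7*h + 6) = (h - 7)/(h - 1)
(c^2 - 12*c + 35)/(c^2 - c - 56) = (-c^2 + 12*c - 35)/(-c^2 + c + 56)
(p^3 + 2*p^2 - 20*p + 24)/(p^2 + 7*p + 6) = (p^2 - 4*p + 4)/(p + 1)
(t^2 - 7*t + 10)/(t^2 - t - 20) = (t - 2)/(t + 4)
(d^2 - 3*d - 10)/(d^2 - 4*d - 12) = (d - 5)/(d - 6)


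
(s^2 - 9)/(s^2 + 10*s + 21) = (s - 3)/(s + 7)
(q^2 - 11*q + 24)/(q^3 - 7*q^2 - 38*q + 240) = (q - 3)/(q^2 + q - 30)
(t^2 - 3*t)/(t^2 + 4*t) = (t - 3)/(t + 4)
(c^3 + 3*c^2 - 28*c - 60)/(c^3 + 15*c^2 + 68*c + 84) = (c - 5)/(c + 7)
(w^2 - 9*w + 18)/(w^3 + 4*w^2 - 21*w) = (w - 6)/(w*(w + 7))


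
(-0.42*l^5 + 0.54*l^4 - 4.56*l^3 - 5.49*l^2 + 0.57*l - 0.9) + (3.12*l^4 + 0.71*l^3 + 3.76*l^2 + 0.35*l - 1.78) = -0.42*l^5 + 3.66*l^4 - 3.85*l^3 - 1.73*l^2 + 0.92*l - 2.68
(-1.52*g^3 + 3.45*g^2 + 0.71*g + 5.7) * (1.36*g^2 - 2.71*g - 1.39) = -2.0672*g^5 + 8.8112*g^4 - 6.2711*g^3 + 1.0324*g^2 - 16.4339*g - 7.923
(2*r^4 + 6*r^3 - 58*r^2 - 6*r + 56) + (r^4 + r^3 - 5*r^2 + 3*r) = 3*r^4 + 7*r^3 - 63*r^2 - 3*r + 56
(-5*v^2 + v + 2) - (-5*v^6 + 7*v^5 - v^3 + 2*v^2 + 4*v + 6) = 5*v^6 - 7*v^5 + v^3 - 7*v^2 - 3*v - 4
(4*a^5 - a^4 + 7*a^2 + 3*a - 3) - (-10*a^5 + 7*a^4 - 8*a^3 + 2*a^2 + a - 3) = 14*a^5 - 8*a^4 + 8*a^3 + 5*a^2 + 2*a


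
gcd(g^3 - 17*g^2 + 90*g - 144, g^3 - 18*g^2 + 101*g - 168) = g^2 - 11*g + 24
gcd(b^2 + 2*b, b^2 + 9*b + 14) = b + 2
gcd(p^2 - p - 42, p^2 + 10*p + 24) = p + 6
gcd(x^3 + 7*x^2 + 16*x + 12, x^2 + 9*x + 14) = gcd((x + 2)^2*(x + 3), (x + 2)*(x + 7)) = x + 2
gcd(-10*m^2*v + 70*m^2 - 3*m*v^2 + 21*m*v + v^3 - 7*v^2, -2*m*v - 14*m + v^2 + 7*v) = 1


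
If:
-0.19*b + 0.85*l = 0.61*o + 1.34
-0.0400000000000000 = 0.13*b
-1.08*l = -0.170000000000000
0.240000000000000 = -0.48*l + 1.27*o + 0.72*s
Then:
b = -0.31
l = 0.16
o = -1.88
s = 3.76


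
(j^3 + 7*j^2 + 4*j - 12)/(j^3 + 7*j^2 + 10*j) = (j^2 + 5*j - 6)/(j*(j + 5))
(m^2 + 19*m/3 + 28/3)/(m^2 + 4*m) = (m + 7/3)/m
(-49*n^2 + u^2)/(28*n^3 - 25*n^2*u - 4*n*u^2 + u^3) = (7*n + u)/(-4*n^2 + 3*n*u + u^2)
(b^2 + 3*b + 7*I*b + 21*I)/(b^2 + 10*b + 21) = (b + 7*I)/(b + 7)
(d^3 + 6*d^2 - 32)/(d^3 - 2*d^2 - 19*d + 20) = (d^2 + 2*d - 8)/(d^2 - 6*d + 5)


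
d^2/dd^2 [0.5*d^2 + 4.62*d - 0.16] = 1.00000000000000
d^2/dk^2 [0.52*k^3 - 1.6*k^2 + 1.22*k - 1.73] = 3.12*k - 3.2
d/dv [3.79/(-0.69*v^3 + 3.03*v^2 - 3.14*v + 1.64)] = (7.8453*v^2 - 22.9674*v + 11.9006)/(0.69*v^3 - 3.03*v^2 + 3.14*v - 1.64)^2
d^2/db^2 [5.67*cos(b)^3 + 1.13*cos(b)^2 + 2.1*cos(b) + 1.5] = -6.3525*cos(b) - 2.26*cos(2*b) - 12.7575*cos(3*b)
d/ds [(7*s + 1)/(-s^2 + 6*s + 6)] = (7*s^2 + 2*s + 36)/(s^4 - 12*s^3 + 24*s^2 + 72*s + 36)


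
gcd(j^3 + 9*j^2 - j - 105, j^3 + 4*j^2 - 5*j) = j + 5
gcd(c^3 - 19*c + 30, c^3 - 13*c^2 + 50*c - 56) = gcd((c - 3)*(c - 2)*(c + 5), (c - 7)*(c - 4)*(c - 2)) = c - 2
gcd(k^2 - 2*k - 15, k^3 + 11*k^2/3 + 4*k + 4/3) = 1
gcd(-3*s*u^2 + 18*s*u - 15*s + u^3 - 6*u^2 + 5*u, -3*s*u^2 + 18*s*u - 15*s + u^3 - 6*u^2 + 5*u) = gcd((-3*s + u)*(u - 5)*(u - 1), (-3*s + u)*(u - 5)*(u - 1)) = 3*s*u^2 - 18*s*u + 15*s - u^3 + 6*u^2 - 5*u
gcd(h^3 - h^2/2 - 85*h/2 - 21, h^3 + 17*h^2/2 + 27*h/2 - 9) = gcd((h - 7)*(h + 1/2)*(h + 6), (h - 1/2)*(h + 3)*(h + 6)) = h + 6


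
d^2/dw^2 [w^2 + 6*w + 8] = 2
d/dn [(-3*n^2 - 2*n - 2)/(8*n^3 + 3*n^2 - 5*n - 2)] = (24*n^4 + 32*n^3 + 69*n^2 + 24*n - 6)/(64*n^6 + 48*n^5 - 71*n^4 - 62*n^3 + 13*n^2 + 20*n + 4)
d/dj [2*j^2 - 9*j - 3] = 4*j - 9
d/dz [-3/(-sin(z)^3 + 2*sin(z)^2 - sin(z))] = 3*(-3/tan(z) + cos(z)/sin(z)^2)/(sin(z) - 1)^3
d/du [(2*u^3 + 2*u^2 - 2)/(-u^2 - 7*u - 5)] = 2*(-u^4 - 14*u^3 - 22*u^2 - 12*u - 7)/(u^4 + 14*u^3 + 59*u^2 + 70*u + 25)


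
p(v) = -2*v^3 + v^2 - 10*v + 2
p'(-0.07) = -10.17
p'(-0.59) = -13.27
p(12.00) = -3430.00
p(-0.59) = 8.66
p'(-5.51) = -203.18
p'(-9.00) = -514.00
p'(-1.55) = -27.52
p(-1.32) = 21.54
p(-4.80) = 294.22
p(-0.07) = 2.71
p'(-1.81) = -33.28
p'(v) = -6*v^2 + 2*v - 10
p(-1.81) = 35.24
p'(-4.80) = -157.84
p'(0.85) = -12.64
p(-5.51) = 422.03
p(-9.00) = 1631.00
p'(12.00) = -850.00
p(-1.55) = 27.35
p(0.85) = -7.01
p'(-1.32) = -23.09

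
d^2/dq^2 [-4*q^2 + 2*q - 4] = -8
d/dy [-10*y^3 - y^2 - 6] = 2*y*(-15*y - 1)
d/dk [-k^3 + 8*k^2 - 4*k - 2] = -3*k^2 + 16*k - 4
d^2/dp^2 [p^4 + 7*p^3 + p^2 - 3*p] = 12*p^2 + 42*p + 2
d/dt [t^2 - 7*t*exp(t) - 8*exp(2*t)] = -7*t*exp(t) + 2*t - 16*exp(2*t) - 7*exp(t)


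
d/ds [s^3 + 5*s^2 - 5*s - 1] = 3*s^2 + 10*s - 5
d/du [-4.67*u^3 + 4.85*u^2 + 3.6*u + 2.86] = -14.01*u^2 + 9.7*u + 3.6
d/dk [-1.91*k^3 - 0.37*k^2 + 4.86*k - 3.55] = -5.73*k^2 - 0.74*k + 4.86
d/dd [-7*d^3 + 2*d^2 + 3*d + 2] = -21*d^2 + 4*d + 3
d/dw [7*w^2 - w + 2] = 14*w - 1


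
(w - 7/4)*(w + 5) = w^2 + 13*w/4 - 35/4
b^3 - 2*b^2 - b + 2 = (b - 2)*(b - 1)*(b + 1)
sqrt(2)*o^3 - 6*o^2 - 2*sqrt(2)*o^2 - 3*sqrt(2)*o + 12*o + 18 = (o - 3)*(o - 3*sqrt(2))*(sqrt(2)*o + sqrt(2))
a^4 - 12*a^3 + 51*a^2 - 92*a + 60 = (a - 5)*(a - 3)*(a - 2)^2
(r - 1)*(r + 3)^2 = r^3 + 5*r^2 + 3*r - 9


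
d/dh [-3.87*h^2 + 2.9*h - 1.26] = 2.9 - 7.74*h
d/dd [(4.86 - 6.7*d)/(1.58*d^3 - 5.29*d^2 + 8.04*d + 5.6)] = (21.172*d^3 - 58.4794*d^2 + 51.4188*d - 76.5944)/(2.4964*d^6 - 16.7164*d^5 + 53.3905*d^4 - 67.3672*d^3 + 5.39359999999999*d^2 + 90.048*d + 31.36)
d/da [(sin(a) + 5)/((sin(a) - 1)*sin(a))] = (-cos(a) - 10/tan(a) + 5*cos(a)/sin(a)^2)/(sin(a) - 1)^2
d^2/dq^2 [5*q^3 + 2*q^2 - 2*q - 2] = 30*q + 4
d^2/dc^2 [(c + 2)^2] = 2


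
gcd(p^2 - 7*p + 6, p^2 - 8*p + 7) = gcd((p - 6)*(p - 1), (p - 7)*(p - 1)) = p - 1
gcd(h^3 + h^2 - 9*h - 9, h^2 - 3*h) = h - 3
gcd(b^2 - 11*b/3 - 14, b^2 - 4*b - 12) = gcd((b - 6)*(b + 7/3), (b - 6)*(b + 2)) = b - 6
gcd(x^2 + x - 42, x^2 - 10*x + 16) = 1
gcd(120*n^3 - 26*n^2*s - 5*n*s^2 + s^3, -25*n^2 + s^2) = 5*n + s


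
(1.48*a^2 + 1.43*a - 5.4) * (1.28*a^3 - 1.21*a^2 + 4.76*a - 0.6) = 1.8944*a^5 + 0.0396000000000001*a^4 - 1.5975*a^3 + 12.4528*a^2 - 26.562*a + 3.24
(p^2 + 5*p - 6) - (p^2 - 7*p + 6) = 12*p - 12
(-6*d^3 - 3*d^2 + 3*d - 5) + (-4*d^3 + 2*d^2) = -10*d^3 - d^2 + 3*d - 5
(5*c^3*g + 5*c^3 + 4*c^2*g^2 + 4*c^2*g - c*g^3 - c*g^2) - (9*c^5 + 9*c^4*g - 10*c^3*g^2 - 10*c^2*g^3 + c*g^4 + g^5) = -9*c^5 - 9*c^4*g + 10*c^3*g^2 + 5*c^3*g + 5*c^3 + 10*c^2*g^3 + 4*c^2*g^2 + 4*c^2*g - c*g^4 - c*g^3 - c*g^2 - g^5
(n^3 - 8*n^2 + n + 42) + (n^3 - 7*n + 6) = 2*n^3 - 8*n^2 - 6*n + 48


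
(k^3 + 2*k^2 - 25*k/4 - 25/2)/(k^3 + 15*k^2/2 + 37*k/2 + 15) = (k - 5/2)/(k + 3)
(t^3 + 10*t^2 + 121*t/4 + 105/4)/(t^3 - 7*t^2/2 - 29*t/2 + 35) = (2*t^2 + 13*t + 15)/(2*(t^2 - 7*t + 10))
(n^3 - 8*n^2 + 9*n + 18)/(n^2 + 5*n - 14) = (n^3 - 8*n^2 + 9*n + 18)/(n^2 + 5*n - 14)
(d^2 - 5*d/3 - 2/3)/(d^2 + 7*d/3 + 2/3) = (d - 2)/(d + 2)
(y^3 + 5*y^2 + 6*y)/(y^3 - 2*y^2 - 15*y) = (y + 2)/(y - 5)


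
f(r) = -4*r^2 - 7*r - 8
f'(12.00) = -103.00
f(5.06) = -145.83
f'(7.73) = -68.84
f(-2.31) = -13.17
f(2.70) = -56.06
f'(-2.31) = 11.48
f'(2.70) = -28.60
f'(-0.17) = -5.64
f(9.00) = -395.00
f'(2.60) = -27.80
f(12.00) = -668.00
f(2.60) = -53.24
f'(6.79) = -61.32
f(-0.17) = -6.93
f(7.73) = -301.12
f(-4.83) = -67.51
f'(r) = -8*r - 7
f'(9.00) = -79.00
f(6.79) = -239.95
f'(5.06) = -47.48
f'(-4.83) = 31.64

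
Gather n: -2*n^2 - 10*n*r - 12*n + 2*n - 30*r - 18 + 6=-2*n^2 + n*(-10*r - 10) - 30*r - 12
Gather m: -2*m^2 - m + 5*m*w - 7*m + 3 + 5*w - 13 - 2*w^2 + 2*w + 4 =-2*m^2 + m*(5*w - 8) - 2*w^2 + 7*w - 6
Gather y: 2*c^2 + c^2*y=c^2*y + 2*c^2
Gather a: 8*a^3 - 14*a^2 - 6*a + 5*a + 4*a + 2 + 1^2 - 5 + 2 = 8*a^3 - 14*a^2 + 3*a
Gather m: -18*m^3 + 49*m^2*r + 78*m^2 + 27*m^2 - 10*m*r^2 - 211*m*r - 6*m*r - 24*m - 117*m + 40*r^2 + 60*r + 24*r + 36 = -18*m^3 + m^2*(49*r + 105) + m*(-10*r^2 - 217*r - 141) + 40*r^2 + 84*r + 36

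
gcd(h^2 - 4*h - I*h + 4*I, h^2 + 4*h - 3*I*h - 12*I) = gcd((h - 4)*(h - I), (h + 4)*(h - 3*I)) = 1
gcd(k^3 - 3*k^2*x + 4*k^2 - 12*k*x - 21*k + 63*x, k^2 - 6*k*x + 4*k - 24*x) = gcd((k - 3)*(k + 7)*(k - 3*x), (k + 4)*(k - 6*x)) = 1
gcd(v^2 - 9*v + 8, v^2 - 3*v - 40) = v - 8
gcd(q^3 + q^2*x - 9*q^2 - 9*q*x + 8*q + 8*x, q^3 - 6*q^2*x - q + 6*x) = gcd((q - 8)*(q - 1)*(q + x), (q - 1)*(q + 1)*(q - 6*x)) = q - 1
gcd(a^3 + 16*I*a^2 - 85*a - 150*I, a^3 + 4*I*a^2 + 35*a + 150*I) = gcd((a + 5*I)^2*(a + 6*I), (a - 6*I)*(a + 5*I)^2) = a^2 + 10*I*a - 25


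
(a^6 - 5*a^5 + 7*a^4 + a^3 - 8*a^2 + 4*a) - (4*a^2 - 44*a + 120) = a^6 - 5*a^5 + 7*a^4 + a^3 - 12*a^2 + 48*a - 120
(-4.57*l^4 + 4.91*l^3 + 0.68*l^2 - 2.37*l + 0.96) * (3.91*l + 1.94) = -17.8687*l^5 + 10.3323*l^4 + 12.1842*l^3 - 7.9475*l^2 - 0.8442*l + 1.8624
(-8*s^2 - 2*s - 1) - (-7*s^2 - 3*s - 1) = -s^2 + s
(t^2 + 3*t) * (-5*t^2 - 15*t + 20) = -5*t^4 - 30*t^3 - 25*t^2 + 60*t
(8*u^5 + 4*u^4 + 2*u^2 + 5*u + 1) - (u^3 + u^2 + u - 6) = 8*u^5 + 4*u^4 - u^3 + u^2 + 4*u + 7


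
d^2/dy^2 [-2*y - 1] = 0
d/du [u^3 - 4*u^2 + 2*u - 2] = 3*u^2 - 8*u + 2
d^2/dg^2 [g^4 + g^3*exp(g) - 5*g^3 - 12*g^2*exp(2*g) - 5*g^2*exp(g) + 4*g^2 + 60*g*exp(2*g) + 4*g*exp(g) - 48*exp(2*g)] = g^3*exp(g) - 48*g^2*exp(2*g) + g^2*exp(g) + 12*g^2 + 144*g*exp(2*g) - 10*g*exp(g) - 30*g + 24*exp(2*g) - 2*exp(g) + 8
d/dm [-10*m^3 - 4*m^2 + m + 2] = -30*m^2 - 8*m + 1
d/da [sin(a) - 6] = cos(a)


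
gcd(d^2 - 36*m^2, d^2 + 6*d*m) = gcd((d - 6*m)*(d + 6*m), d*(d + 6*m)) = d + 6*m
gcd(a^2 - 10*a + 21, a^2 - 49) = a - 7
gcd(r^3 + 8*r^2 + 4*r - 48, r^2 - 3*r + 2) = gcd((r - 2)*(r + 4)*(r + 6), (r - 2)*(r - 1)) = r - 2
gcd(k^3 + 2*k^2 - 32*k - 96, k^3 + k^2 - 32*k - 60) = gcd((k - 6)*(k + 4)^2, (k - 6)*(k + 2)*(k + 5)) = k - 6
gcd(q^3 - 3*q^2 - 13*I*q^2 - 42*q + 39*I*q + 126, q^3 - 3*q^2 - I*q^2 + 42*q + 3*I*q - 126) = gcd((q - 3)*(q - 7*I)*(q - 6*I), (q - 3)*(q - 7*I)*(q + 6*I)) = q^2 + q*(-3 - 7*I) + 21*I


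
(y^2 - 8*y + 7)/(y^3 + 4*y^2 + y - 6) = (y - 7)/(y^2 + 5*y + 6)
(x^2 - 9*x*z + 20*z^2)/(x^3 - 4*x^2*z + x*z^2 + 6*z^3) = (x^2 - 9*x*z + 20*z^2)/(x^3 - 4*x^2*z + x*z^2 + 6*z^3)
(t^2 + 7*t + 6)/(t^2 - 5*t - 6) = (t + 6)/(t - 6)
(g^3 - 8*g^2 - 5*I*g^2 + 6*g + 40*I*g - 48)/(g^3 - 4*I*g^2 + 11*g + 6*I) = (g - 8)/(g + I)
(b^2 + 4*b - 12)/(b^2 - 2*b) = (b + 6)/b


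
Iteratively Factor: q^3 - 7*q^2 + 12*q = (q)*(q^2 - 7*q + 12) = q*(q - 3)*(q - 4)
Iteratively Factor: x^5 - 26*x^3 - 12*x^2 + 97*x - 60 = (x - 1)*(x^4 + x^3 - 25*x^2 - 37*x + 60) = (x - 1)*(x + 3)*(x^3 - 2*x^2 - 19*x + 20) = (x - 1)^2*(x + 3)*(x^2 - x - 20) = (x - 1)^2*(x + 3)*(x + 4)*(x - 5)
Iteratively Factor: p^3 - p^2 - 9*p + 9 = (p - 3)*(p^2 + 2*p - 3) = (p - 3)*(p + 3)*(p - 1)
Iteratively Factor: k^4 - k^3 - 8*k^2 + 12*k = (k)*(k^3 - k^2 - 8*k + 12) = k*(k + 3)*(k^2 - 4*k + 4) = k*(k - 2)*(k + 3)*(k - 2)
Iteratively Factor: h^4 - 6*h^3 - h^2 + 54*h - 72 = (h - 2)*(h^3 - 4*h^2 - 9*h + 36) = (h - 4)*(h - 2)*(h^2 - 9) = (h - 4)*(h - 3)*(h - 2)*(h + 3)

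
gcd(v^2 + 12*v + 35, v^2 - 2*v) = 1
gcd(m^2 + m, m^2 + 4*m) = m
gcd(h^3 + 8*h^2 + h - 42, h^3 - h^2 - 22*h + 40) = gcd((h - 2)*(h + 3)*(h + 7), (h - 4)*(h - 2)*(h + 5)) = h - 2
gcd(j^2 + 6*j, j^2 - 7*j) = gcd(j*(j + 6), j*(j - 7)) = j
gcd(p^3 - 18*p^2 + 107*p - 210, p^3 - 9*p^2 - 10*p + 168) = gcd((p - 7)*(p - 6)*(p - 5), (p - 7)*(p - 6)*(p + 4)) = p^2 - 13*p + 42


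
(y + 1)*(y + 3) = y^2 + 4*y + 3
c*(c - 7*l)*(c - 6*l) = c^3 - 13*c^2*l + 42*c*l^2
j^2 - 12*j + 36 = (j - 6)^2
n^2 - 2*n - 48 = (n - 8)*(n + 6)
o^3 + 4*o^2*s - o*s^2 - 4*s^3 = (o - s)*(o + s)*(o + 4*s)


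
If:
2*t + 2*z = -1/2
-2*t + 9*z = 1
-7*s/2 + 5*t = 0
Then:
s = -65/154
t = -13/44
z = 1/22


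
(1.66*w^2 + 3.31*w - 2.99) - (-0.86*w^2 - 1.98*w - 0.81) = 2.52*w^2 + 5.29*w - 2.18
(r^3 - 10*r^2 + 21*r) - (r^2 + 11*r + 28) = r^3 - 11*r^2 + 10*r - 28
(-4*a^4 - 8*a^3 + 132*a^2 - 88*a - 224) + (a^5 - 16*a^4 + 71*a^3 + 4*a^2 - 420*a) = a^5 - 20*a^4 + 63*a^3 + 136*a^2 - 508*a - 224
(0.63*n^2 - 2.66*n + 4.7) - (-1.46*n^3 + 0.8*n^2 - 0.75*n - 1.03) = 1.46*n^3 - 0.17*n^2 - 1.91*n + 5.73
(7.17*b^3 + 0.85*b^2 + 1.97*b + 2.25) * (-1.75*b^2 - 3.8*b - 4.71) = -12.5475*b^5 - 28.7335*b^4 - 40.4482*b^3 - 15.427*b^2 - 17.8287*b - 10.5975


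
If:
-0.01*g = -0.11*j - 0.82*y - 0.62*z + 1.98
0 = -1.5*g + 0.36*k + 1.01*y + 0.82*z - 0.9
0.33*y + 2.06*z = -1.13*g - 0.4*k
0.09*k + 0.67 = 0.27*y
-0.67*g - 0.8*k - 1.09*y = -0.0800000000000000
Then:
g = 0.07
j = 4.48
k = -2.30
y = 1.72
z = 0.13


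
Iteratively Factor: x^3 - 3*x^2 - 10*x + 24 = (x - 2)*(x^2 - x - 12) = (x - 4)*(x - 2)*(x + 3)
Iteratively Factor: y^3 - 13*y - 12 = (y - 4)*(y^2 + 4*y + 3) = (y - 4)*(y + 3)*(y + 1)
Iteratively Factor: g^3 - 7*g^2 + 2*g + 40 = (g - 4)*(g^2 - 3*g - 10) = (g - 4)*(g + 2)*(g - 5)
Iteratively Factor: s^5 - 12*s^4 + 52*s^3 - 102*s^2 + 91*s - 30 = (s - 3)*(s^4 - 9*s^3 + 25*s^2 - 27*s + 10) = (s - 3)*(s - 2)*(s^3 - 7*s^2 + 11*s - 5) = (s - 5)*(s - 3)*(s - 2)*(s^2 - 2*s + 1) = (s - 5)*(s - 3)*(s - 2)*(s - 1)*(s - 1)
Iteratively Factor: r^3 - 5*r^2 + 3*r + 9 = (r + 1)*(r^2 - 6*r + 9) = (r - 3)*(r + 1)*(r - 3)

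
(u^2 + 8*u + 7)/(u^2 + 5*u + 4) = (u + 7)/(u + 4)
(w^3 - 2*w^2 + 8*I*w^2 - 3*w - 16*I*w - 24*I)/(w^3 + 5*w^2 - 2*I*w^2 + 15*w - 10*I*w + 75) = (w^3 + w^2*(-2 + 8*I) + w*(-3 - 16*I) - 24*I)/(w^3 + w^2*(5 - 2*I) + w*(15 - 10*I) + 75)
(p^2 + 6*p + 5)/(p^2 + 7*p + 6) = (p + 5)/(p + 6)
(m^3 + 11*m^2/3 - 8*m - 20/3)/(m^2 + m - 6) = (3*m^2 + 17*m + 10)/(3*(m + 3))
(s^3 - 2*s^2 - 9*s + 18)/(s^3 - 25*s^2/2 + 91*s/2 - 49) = 2*(s^2 - 9)/(2*s^2 - 21*s + 49)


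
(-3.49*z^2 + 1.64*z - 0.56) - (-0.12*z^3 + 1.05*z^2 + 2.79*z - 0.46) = 0.12*z^3 - 4.54*z^2 - 1.15*z - 0.1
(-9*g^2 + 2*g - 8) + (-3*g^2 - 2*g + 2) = -12*g^2 - 6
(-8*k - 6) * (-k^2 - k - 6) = 8*k^3 + 14*k^2 + 54*k + 36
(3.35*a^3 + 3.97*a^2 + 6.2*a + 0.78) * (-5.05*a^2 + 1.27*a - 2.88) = -16.9175*a^5 - 15.794*a^4 - 35.9161*a^3 - 7.4986*a^2 - 16.8654*a - 2.2464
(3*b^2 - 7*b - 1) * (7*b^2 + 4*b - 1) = 21*b^4 - 37*b^3 - 38*b^2 + 3*b + 1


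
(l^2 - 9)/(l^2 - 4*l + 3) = (l + 3)/(l - 1)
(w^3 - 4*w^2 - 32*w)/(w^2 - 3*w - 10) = w*(-w^2 + 4*w + 32)/(-w^2 + 3*w + 10)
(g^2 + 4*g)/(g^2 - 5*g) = (g + 4)/(g - 5)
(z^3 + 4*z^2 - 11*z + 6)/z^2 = z + 4 - 11/z + 6/z^2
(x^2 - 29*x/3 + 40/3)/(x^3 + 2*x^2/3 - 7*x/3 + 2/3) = (3*x^2 - 29*x + 40)/(3*x^3 + 2*x^2 - 7*x + 2)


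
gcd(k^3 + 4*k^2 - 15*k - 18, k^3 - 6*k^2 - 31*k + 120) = k - 3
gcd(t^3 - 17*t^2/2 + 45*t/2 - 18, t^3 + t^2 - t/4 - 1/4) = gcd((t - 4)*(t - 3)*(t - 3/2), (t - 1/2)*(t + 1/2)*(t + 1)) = 1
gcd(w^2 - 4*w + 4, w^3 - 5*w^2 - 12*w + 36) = w - 2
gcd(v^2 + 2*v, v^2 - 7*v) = v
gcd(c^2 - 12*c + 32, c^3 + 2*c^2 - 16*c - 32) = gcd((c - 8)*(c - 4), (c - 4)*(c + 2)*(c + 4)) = c - 4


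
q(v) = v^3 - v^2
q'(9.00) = 225.00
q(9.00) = 648.00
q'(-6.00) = 120.00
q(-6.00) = -252.00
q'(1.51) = 3.82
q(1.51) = 1.16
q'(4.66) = 55.83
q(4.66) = 79.48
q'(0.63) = -0.07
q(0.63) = -0.15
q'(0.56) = -0.18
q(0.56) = -0.14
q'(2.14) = 9.46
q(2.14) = 5.22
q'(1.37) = 2.89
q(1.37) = 0.69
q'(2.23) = 10.46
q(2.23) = 6.12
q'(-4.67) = 74.77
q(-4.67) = -123.66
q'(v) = 3*v^2 - 2*v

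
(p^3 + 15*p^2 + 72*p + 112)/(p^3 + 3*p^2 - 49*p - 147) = (p^2 + 8*p + 16)/(p^2 - 4*p - 21)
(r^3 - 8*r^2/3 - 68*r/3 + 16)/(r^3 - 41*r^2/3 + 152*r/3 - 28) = (r + 4)/(r - 7)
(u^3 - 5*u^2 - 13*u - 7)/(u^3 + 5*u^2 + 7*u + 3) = (u - 7)/(u + 3)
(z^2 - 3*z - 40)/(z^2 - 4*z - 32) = (z + 5)/(z + 4)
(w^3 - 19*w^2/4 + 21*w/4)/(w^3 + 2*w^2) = (4*w^2 - 19*w + 21)/(4*w*(w + 2))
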